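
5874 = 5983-109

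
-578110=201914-780024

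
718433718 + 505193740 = 1223627458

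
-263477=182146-445623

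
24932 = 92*271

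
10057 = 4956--5101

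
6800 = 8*850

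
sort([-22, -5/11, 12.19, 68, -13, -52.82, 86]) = [-52.82, -22, -13, -5/11, 12.19, 68, 86]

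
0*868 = 0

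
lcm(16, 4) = 16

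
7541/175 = 43+16/175 ≈ 43.09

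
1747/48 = 36 + 19/48 ≈ 36.40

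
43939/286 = 153 + 181/286 ≈ 153.63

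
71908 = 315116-243208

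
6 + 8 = 14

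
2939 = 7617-4678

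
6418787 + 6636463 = 13055250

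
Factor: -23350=-1*2^1*5^2*467^1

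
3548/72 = 49 + 5/18 ≈ 49.28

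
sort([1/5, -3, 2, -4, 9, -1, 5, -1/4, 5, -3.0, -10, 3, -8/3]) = [-10, -4, -3, -3.0, -8/3, -1, -1/4, 1/5, 2, 3, 5, 5, 9]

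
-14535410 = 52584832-67120242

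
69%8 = 5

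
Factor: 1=1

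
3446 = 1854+1592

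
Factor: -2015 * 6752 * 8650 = -1 * 2^6 * 5^3 * 13^1 * 31^1 * 173^1 * 211^1 = -117685672000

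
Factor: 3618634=2^1*83^1*21799^1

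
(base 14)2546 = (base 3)22221212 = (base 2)1100110000010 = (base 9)8855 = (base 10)6530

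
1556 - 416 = 1140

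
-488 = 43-531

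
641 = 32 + 609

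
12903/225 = 4301/75 ≈ 57.35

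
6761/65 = 104+1/65 ≈ 104.02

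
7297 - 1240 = 6057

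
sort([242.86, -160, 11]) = [-160, 11, 242.86]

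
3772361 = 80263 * 47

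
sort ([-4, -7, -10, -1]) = [-10, -7, -4, -1]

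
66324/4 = 16581 = 16581.00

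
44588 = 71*628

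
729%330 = 69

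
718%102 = 4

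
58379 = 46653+11726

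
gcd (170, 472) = 2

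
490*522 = 255780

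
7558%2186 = 1000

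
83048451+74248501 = 157296952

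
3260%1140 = 980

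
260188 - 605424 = -345236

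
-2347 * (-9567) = 22453749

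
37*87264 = 3228768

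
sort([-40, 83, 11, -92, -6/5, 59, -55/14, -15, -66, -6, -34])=[-92, -66, -40, -34, -15, -6, -55/14, -6/5, 11, 59, 83]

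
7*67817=474719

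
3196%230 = 206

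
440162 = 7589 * 58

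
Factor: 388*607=2^2*97^1*607^1=235516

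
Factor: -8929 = -1*8929^1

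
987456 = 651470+335986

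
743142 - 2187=740955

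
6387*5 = 31935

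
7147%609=448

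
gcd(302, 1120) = 2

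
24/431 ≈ 0.0557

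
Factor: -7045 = -1*5^1*1409^1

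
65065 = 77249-12184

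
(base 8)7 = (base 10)7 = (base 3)21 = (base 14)7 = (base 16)7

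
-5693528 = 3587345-9280873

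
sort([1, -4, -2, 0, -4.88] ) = [-4.88, -4, -2, 0, 1] 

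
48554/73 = 665 + 9/73≈665.12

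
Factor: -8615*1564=-1*2^2*5^1*17^1*23^1*1723^1=-13473860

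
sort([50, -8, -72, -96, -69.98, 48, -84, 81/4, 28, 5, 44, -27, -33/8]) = [-96, -84, -72, -69.98, -27, -8, -33/8, 5, 81/4, 28, 44, 48, 50]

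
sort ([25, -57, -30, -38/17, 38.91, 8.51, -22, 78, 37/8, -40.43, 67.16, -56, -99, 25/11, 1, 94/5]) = [-99, -57, -56, -40.43, -30, -22, -38/17, 1, 25/11, 37/8, 8.51, 94/5, 25, 38.91, 67.16, 78]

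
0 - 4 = -4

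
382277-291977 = 90300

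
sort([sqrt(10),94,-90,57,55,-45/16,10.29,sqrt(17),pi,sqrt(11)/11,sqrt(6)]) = [-90,-45/16,sqrt(11)/11,sqrt(6),pi,sqrt(10),sqrt(17),10.29,55,57,94]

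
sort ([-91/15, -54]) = [-54, -91/15]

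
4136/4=1034=1034.00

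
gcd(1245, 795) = 15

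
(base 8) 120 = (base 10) 80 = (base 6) 212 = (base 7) 143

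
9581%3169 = 74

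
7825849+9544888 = 17370737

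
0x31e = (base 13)495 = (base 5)11143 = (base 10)798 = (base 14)410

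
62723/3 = 20907 + 2/3 ≈ 20907.67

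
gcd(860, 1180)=20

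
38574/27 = 1428 + 2/3 ≈ 1428.67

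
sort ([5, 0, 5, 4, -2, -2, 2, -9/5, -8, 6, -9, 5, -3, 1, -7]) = [-9, -8, -7, -3, -2, -2, -9/5, 0, 1, 2, 4, 5, 5, 5, 6]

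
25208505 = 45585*553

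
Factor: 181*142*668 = 2^3*71^1*167^1*181^1 = 17168936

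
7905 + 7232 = 15137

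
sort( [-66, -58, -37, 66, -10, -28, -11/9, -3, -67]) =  [-67, -66, -58, -37, -28, -10, -3, -11/9, 66]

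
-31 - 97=-128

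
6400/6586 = 3200/3293 ≈ 0.972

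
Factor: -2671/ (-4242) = 2^ (-1)*3^ (-1)*7^ (-1)*101^ (-1)*2671^1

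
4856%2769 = 2087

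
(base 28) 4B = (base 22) 5D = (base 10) 123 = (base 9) 146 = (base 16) 7B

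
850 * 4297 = 3652450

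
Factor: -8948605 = -1*5^1*1789721^1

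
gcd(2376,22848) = 24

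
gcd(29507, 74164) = 1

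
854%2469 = 854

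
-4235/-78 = 54 + 23/78 ≈ 54.29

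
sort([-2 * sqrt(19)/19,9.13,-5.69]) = [-5.69,-2 * sqrt(19)/19,9.13]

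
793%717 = 76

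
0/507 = 0 = 0.00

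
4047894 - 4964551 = -916657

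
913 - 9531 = -8618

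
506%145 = 71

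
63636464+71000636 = 134637100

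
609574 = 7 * 87082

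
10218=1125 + 9093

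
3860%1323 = 1214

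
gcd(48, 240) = 48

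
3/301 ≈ 0.00997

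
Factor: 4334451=3^1*11^1*19^1*31^1*223^1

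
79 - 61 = 18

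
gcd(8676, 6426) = 18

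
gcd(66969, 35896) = 7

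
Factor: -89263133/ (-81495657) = 3^ (-2) * 179^ (-1) * 50587^ (-1) * 89263133^1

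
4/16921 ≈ 0.000236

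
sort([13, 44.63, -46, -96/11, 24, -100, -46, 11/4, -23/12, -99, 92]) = [-100, -99, -46, -46, -96/11, -23/12, 11/4, 13, 24, 44.63, 92]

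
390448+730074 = 1120522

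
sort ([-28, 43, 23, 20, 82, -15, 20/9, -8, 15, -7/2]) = [-28, -15, -8, -7/2, 20/9, 15, 20, 23, 43, 82]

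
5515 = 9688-4173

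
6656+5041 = 11697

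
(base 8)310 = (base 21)9b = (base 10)200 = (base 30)6k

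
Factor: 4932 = 2^2 * 3^2 * 137^1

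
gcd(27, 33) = 3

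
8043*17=136731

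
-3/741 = -1/247 ≈ -0.00405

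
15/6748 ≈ 0.00222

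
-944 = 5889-6833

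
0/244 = 0 = 0.00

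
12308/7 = 1758 + 2/7 ≈ 1758.29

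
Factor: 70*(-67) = -1*2^1*5^1*7^1*67^1 = -4690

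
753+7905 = 8658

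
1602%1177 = 425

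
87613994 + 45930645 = 133544639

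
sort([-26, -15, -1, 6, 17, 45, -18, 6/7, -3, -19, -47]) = [-47, -26, -19, -18, -15, -3, -1, 6/7, 6, 17, 45]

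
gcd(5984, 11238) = 2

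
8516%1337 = 494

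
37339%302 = 193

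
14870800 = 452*32900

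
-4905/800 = -6 - 21/160≈-6.13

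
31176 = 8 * 3897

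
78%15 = 3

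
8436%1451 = 1181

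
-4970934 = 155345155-160316089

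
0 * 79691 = 0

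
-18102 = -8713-9389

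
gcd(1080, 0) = 1080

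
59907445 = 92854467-32947022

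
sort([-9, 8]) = [-9, 8]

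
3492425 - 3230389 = 262036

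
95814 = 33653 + 62161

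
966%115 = 46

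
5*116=580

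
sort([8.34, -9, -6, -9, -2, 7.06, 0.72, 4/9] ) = [-9, -9, -6, -2, 4/9, 0.72, 7.06, 8.34] 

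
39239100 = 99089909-59850809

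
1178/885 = 1 + 293/885 ≈ 1.33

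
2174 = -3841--6015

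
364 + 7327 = 7691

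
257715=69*3735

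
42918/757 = 56 + 526/757 ≈ 56.69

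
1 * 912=912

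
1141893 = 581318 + 560575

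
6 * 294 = 1764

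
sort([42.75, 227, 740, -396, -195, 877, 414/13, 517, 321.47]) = [-396, -195, 414/13, 42.75, 227, 321.47, 517, 740, 877]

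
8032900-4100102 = 3932798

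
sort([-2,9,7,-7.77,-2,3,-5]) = [-7.77,-5,-2,-2,3,7,9]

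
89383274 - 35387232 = 53996042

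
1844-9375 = -7531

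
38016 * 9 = 342144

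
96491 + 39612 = 136103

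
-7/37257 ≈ -0.000188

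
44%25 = 19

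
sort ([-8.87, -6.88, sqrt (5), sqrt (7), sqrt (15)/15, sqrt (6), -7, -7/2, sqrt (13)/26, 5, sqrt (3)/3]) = [-8.87, -7, -6.88, -7/2, sqrt (13)/26, sqrt (15)/15, sqrt (3)/3, sqrt (5), sqrt (6), sqrt (7), 5]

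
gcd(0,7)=7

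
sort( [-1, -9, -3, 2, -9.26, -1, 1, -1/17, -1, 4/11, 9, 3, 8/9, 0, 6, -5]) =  [-9.26, -9, -5, -3, -1, -1, -1, -1/17, 0, 4/11, 8/9, 1, 2, 3, 6, 9]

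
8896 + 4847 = 13743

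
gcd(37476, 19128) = 12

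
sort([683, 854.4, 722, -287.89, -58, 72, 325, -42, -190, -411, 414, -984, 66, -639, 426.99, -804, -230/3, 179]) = [-984, -804, -639, -411, -287.89, -190, -230/3, -58, -42, 66, 72, 179, 325, 414, 426.99, 683, 722, 854.4]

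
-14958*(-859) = 12848922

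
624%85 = 29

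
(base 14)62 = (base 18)4e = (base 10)86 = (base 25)3b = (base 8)126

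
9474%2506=1956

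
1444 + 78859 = 80303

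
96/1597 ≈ 0.0601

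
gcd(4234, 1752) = 146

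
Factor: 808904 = 2^3*101113^1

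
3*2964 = 8892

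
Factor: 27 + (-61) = -1*2^1*17^1 = -34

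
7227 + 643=7870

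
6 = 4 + 2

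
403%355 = 48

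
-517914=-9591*54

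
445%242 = 203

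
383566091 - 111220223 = 272345868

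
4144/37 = 112 = 112.00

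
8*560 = 4480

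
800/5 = 160 = 160.00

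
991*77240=76544840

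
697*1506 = 1049682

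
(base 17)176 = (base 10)414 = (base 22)ii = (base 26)fo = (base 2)110011110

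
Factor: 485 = 5^1 * 97^1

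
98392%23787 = 3244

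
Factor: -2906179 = -1 * 2906179^1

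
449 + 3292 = 3741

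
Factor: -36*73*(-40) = 2^5*3^2*5^1*73^1 = 105120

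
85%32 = 21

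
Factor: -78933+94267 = 2^1 * 11^1 * 17^1 * 41^1 = 15334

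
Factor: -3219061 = -1*53^1*60737^1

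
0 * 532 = 0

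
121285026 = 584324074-463039048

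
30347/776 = 39 + 83/776 ≈ 39.11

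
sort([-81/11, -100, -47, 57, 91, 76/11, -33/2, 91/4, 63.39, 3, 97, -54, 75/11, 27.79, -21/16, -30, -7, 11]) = [-100, -54, -47, -30, -33/2, -81/11, -7, -21/16, 3, 75/11, 76/11, 11, 91/4, 27.79, 57, 63.39, 91, 97]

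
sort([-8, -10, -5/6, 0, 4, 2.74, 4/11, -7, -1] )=[-10, -8, -7, -1, -5/6, 0, 4/11, 2.74, 4] 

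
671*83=55693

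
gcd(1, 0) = 1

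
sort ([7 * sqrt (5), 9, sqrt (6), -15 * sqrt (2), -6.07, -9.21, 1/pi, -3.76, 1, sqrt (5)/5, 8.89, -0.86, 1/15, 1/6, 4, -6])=[-15 * sqrt (2), -9.21, -6.07, -6, -3.76, -0.86, 1/15, 1/6, 1/pi, sqrt (5)/5, 1, sqrt (6), 4, 8.89, 9, 7 * sqrt (5)]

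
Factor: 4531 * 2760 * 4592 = 2^7 * 3^1 * 5^1 * 7^1 * 23^2 * 41^1 * 197^1 = 57425531520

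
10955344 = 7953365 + 3001979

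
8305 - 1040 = 7265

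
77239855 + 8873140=86112995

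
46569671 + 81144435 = 127714106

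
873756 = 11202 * 78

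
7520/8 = 940 = 940.00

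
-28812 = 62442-91254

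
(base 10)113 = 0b1110001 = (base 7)221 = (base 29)3q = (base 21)58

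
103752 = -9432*(-11)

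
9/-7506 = -1/834 ≈ -0.00120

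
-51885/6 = -8647 - 1/2 = -8647.50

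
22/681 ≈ 0.0323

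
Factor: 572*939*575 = 2^2*3^1*5^2*11^1*13^1*23^1*313^1 = 308837100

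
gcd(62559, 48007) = 1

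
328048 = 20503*16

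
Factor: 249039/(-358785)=-1*5^(-1)*17^(-1)*59^1=-59/85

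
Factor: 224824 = 2^3 * 157^1 * 179^1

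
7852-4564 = 3288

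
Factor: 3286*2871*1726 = 2^2*3^2*11^1*29^1*31^1*53^1*863^1 = 16283266956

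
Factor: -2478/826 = -1*3^1 = -3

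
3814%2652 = 1162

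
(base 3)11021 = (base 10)115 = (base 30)3p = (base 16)73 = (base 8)163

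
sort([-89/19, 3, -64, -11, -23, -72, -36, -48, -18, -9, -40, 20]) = [-72, -64, -48, -40, -36, -23, -18, -11, -9, -89/19, 3, 20]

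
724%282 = 160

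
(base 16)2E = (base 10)46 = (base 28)1I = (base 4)232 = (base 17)2C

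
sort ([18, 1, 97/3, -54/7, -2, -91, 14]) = [-91, -54/7, -2, 1, 14, 18, 97/3]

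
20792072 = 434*47908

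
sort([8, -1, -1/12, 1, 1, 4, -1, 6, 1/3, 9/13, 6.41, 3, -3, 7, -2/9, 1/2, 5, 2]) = [-3, -1, -1, -2/9, -1/12, 1/3, 1/2, 9/13, 1, 1, 2, 3, 4, 5, 6, 6.41, 7, 8]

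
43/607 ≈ 0.0708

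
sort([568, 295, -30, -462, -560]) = [-560, -462, -30, 295, 568]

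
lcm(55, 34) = 1870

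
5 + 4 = 9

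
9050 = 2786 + 6264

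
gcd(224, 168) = 56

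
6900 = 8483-1583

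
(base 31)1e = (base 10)45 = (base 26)1j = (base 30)1f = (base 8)55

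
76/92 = 19/23 ≈ 0.826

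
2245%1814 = 431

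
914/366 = 457/183 ≈ 2.50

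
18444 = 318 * 58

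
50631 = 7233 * 7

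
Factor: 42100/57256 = 2^(-1)*5^2*17^(-1) = 25/34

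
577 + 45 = 622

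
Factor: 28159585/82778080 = 2^ (-5)*7^ (-1)*11^ (-1)*97^1*6719^ (-1)*58061^1 = 5631917/16555616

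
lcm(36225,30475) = 1919925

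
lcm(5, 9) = 45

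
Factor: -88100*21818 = -1*2^3*5^2*881^1*10909^1 = -1922165800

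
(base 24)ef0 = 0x20e8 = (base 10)8424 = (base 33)7o9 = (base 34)79q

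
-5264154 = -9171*574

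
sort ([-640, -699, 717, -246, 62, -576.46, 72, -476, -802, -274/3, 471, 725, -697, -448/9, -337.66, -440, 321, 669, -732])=[-802, -732, -699, -697, -640, -576.46, -476, -440, -337.66, -246, -274/3, -448/9, 62, 72, 321, 471, 669, 717, 725]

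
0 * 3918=0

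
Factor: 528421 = 47^1*11243^1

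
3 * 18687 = 56061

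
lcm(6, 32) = 96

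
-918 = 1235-2153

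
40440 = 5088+35352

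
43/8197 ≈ 0.00525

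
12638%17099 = 12638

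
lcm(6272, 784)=6272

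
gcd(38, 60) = 2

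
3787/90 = 42 + 7/90 ≈ 42.08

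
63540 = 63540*1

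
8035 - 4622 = 3413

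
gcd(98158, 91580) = 2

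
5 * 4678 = 23390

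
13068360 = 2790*4684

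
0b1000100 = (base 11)62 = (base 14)4c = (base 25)2i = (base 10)68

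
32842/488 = 67 + 73/244 ≈ 67.30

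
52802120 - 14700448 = 38101672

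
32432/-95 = -341 - 37/95 ≈ -341.39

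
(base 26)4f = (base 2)1110111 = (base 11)a9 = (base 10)119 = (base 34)3h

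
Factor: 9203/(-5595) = -1*3^(-1)*5^(-1)*373^(-1)*9203^1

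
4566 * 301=1374366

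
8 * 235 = 1880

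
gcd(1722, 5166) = 1722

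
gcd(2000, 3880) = 40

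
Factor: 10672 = 2^4 * 23^1 * 29^1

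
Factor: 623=7^1*89^1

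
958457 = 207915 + 750542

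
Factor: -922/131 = -1 * 2^1 * 131^(-1) * 461^1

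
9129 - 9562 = -433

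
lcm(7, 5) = 35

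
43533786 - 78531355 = -34997569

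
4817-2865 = 1952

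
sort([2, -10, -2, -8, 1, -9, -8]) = [-10, -9, -8, -8, -2, 1, 2]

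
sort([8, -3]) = [-3, 8]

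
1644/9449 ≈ 0.174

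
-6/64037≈-0.0000937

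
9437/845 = 11+142/845 ≈ 11.17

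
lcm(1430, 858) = 4290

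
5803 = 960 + 4843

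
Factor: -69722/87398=-1*71^1*89^(-1)=-71/89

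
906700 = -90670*(-10)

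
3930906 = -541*(-7266)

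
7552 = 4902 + 2650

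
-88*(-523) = 46024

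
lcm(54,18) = 54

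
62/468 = 31/234 ≈ 0.132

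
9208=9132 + 76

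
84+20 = 104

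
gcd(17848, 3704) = 8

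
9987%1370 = 397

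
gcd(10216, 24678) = 2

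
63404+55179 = 118583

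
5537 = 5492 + 45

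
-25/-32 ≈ 0.781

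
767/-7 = -109 - 4/7 ≈ -109.57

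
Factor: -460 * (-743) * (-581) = -1 * 2^2 * 5^1 * 7^1 * 23^1 * 83^1 * 743^1 = -198574180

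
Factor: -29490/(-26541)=2^1*3^(-2)*5^1=10/9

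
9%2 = 1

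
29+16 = 45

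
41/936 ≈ 0.0438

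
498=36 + 462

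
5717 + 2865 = 8582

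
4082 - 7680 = -3598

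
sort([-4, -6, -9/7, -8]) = [-8, -6, -4, -9/7]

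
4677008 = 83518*56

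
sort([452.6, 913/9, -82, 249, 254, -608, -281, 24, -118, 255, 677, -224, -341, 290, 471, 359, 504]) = [-608, -341, -281, -224, -118, -82, 24, 913/9, 249, 254, 255, 290, 359, 452.6, 471, 504, 677]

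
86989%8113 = 5859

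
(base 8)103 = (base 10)67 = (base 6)151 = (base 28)2b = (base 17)3g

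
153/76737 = 51/25579 ≈ 0.00199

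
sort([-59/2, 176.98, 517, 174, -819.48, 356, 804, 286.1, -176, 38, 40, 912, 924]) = [-819.48, -176, -59/2, 38, 40, 174, 176.98, 286.1, 356, 517, 804, 912, 924]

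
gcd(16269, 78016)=1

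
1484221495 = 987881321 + 496340174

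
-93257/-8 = 11657 + 1/8 ≈ 11657.13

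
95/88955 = 19/17791 ≈ 0.00107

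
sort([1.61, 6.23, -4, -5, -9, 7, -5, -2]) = [-9, -5, -5, -4, -2, 1.61, 6.23, 7]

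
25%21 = 4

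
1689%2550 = 1689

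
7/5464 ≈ 0.00128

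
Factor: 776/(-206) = -1*2^2*97^1*103^(-1) = -388/103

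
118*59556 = 7027608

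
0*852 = 0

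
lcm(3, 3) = 3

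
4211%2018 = 175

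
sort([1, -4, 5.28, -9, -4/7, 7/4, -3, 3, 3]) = [-9, -4, -3, -4/7, 1, 7/4, 3, 3, 5.28]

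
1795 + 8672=10467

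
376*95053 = 35739928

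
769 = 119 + 650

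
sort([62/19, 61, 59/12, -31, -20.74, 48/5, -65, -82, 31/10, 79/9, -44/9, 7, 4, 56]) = [-82, -65, -31, -20.74, -44/9, 31/10, 62/19, 4, 59/12, 7, 79/9, 48/5, 56, 61]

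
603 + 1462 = 2065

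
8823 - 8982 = -159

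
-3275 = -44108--40833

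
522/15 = 174/5 = 34.80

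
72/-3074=-36/1537 ≈ -0.0234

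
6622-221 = 6401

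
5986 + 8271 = 14257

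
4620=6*770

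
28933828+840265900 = 869199728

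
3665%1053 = 506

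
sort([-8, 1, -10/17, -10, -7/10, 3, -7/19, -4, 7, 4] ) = [-10, -8, -4, -7/10, -10/17, -7/19, 1, 3, 4, 7] 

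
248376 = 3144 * 79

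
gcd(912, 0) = 912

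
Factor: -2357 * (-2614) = 2^1 * 1307^1 * 2357^1 = 6161198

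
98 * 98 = 9604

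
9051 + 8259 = 17310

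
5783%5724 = 59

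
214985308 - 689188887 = -474203579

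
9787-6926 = 2861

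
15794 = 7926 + 7868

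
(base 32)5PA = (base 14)2238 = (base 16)172A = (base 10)5930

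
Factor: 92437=23^1 * 4019^1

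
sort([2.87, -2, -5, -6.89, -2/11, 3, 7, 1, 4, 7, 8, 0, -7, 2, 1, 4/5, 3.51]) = [-7, -6.89, -5, -2, -2/11, 0, 4/5, 1, 1, 2, 2.87, 3, 3.51, 4, 7, 7, 8]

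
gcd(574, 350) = 14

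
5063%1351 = 1010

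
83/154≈0.539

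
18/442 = 9/221 ≈ 0.0407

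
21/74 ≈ 0.284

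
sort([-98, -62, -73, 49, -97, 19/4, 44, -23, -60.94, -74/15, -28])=[-98, -97, -73, -62, -60.94, -28, -23, -74/15, 19/4, 44, 49]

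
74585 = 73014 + 1571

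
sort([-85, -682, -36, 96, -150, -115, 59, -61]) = [-682, -150, -115, -85, -61, -36, 59, 96]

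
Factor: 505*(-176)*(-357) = 2^4*3^1*5^1*7^1*11^1*17^1*101^1 = 31730160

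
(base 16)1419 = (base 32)50p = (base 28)6fl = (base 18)fff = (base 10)5145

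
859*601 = 516259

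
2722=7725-5003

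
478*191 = 91298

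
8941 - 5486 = 3455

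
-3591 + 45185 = 41594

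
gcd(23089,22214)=1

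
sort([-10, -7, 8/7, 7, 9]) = [-10, -7, 8/7, 7, 9]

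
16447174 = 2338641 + 14108533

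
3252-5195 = -1943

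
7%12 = 7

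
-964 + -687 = -1651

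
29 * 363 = 10527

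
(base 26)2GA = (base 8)3362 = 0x6F2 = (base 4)123302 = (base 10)1778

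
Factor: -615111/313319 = -1 * 3^1 * 7^1 * 17^1 * 137^(-1) * 1723^1 * 2287^(-1)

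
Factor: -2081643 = -1 * 3^1 * 693881^1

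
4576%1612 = 1352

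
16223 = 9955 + 6268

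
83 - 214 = -131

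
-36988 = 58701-95689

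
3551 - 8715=-5164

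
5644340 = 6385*884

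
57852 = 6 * 9642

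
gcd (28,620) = 4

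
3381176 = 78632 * 43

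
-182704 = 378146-560850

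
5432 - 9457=-4025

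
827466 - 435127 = 392339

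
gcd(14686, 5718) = 2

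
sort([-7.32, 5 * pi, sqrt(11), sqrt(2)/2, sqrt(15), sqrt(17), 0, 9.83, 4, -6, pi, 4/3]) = [-7.32, -6, 0, sqrt(2)/2, 4/3, pi, sqrt(11), sqrt(15), 4, sqrt(17), 9.83, 5 * pi]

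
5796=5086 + 710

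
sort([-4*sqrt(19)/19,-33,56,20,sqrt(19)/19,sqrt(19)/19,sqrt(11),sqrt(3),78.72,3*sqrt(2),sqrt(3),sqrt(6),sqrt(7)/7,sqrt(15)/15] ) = [-33,-4*sqrt(19)/19,sqrt(19)/19,sqrt(19)/19,sqrt(15)/15,sqrt(7)/7,sqrt(3),sqrt(3),sqrt(6),sqrt(11),3*sqrt(2),20,56,78.72] 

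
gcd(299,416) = 13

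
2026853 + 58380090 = 60406943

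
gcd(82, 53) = 1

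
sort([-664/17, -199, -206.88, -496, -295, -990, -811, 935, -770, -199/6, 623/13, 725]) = [-990, -811, -770, -496, -295, -206.88, -199, -664/17, -199/6, 623/13, 725, 935]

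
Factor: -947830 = -1 * 2^1 * 5^1 * 13^1 * 23^1 * 317^1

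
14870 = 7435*2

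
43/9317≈0.00462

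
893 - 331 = 562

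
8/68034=4/34017 ≈ 0.000118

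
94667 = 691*137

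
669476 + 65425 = 734901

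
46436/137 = 338 + 130/137 ≈ 338.95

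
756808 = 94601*8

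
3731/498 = 7 + 245/498 ≈ 7.49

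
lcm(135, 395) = 10665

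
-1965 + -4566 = -6531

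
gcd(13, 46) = 1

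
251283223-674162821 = -422879598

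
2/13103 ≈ 0.000153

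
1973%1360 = 613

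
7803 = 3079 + 4724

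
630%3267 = 630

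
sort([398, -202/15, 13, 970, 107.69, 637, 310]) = [-202/15, 13, 107.69, 310, 398, 637, 970]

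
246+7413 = 7659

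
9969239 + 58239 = 10027478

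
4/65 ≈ 0.0615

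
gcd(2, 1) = 1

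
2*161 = 322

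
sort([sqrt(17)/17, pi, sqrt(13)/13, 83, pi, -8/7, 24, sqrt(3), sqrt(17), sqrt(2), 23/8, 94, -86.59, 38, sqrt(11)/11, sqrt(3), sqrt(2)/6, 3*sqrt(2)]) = [-86.59, -8/7, sqrt(2)/6, sqrt(17)/17, sqrt(13)/13, sqrt(11)/11, sqrt(2), sqrt(3), sqrt(3), 23/8, pi, pi, sqrt(17), 3*sqrt(2), 24, 38, 83, 94]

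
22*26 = 572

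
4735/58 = 81+37/58 ≈ 81.64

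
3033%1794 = 1239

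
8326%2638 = 412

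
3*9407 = 28221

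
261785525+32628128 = 294413653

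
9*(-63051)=-567459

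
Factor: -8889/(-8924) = 2^(-2) * 3^1 * 23^(-1) * 97^(-1) * 2963^1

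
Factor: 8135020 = 2^2*5^1*31^1*13121^1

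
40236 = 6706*6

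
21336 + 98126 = 119462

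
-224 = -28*8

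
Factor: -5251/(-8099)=7^(-1) * 13^(-1) * 59^1=59/91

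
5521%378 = 229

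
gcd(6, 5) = 1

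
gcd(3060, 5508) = 612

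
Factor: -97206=-1*2^1*3^1*17^1*953^1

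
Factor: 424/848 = 2^(-1) = 1/2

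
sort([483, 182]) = [182, 483]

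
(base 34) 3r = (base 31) 45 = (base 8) 201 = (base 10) 129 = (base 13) 9c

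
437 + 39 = 476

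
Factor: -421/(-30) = 2^(-1)*3^(-1)*5^(-1)*421^1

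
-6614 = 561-7175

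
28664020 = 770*37226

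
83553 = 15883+67670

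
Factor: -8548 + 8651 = 103^1 = 103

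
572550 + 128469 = 701019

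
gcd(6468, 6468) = 6468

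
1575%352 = 167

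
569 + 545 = 1114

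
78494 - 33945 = 44549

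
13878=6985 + 6893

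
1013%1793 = 1013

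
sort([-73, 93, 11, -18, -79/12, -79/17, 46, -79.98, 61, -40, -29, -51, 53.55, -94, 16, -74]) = [-94, -79.98, -74, -73, -51, -40, -29, -18, -79/12, -79/17, 11, 16, 46, 53.55, 61, 93]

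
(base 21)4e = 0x62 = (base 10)98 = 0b1100010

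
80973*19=1538487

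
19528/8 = 2441 = 2441.00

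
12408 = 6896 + 5512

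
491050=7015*70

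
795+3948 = 4743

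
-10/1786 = -5/893 ≈ -0.00560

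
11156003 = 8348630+2807373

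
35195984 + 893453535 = 928649519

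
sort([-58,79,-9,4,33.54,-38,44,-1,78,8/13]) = [-58,-38,-9,-1,8/13,4,33.54,44,78,79]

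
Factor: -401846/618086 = -1*7^(-3)*223^1 = -223/343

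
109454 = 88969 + 20485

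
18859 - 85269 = -66410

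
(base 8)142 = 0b1100010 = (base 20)4i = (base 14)70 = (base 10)98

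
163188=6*27198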